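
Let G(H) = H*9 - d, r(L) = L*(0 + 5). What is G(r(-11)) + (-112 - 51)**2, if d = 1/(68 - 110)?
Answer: 1095109/42 ≈ 26074.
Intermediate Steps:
d = -1/42 (d = 1/(-42) = -1/42 ≈ -0.023810)
r(L) = 5*L (r(L) = L*5 = 5*L)
G(H) = 1/42 + 9*H (G(H) = H*9 - 1*(-1/42) = 9*H + 1/42 = 1/42 + 9*H)
G(r(-11)) + (-112 - 51)**2 = (1/42 + 9*(5*(-11))) + (-112 - 51)**2 = (1/42 + 9*(-55)) + (-163)**2 = (1/42 - 495) + 26569 = -20789/42 + 26569 = 1095109/42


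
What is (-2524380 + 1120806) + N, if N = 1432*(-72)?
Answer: -1506678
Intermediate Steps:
N = -103104
(-2524380 + 1120806) + N = (-2524380 + 1120806) - 103104 = -1403574 - 103104 = -1506678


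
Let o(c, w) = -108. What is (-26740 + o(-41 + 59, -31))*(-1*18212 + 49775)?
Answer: -847403424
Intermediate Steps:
(-26740 + o(-41 + 59, -31))*(-1*18212 + 49775) = (-26740 - 108)*(-1*18212 + 49775) = -26848*(-18212 + 49775) = -26848*31563 = -847403424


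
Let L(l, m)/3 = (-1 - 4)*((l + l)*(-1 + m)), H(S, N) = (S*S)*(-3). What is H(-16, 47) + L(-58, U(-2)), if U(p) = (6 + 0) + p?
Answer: 4452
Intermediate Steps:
U(p) = 6 + p
H(S, N) = -3*S**2 (H(S, N) = S**2*(-3) = -3*S**2)
L(l, m) = -30*l*(-1 + m) (L(l, m) = 3*((-1 - 4)*((l + l)*(-1 + m))) = 3*(-5*2*l*(-1 + m)) = 3*(-10*l*(-1 + m)) = -30*l*(-1 + m))
H(-16, 47) + L(-58, U(-2)) = -3*(-16)**2 + 30*(-58)*(1 - (6 - 2)) = -3*256 + 30*(-58)*(1 - 1*4) = -768 + 30*(-58)*(1 - 4) = -768 + 30*(-58)*(-3) = -768 + 5220 = 4452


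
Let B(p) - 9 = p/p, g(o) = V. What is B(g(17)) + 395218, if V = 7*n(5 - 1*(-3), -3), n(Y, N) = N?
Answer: 395228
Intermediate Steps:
V = -21 (V = 7*(-3) = -21)
g(o) = -21
B(p) = 10 (B(p) = 9 + p/p = 9 + 1 = 10)
B(g(17)) + 395218 = 10 + 395218 = 395228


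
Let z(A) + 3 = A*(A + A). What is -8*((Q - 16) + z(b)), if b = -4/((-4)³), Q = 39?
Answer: -2561/16 ≈ -160.06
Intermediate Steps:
b = 1/16 (b = -4/(-64) = -4*(-1/64) = 1/16 ≈ 0.062500)
z(A) = -3 + 2*A² (z(A) = -3 + A*(A + A) = -3 + A*(2*A) = -3 + 2*A²)
-8*((Q - 16) + z(b)) = -8*((39 - 16) + (-3 + 2*(1/16)²)) = -8*(23 + (-3 + 2*(1/256))) = -8*(23 + (-3 + 1/128)) = -8*(23 - 383/128) = -8*2561/128 = -2561/16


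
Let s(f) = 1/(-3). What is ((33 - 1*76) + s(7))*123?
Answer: -5330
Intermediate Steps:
s(f) = -1/3
((33 - 1*76) + s(7))*123 = ((33 - 1*76) - 1/3)*123 = ((33 - 76) - 1/3)*123 = (-43 - 1/3)*123 = -130/3*123 = -5330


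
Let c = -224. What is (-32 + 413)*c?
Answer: -85344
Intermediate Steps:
(-32 + 413)*c = (-32 + 413)*(-224) = 381*(-224) = -85344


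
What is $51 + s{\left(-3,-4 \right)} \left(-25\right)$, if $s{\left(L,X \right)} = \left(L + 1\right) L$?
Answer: $-99$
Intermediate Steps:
$s{\left(L,X \right)} = L \left(1 + L\right)$ ($s{\left(L,X \right)} = \left(1 + L\right) L = L \left(1 + L\right)$)
$51 + s{\left(-3,-4 \right)} \left(-25\right) = 51 + - 3 \left(1 - 3\right) \left(-25\right) = 51 + \left(-3\right) \left(-2\right) \left(-25\right) = 51 + 6 \left(-25\right) = 51 - 150 = -99$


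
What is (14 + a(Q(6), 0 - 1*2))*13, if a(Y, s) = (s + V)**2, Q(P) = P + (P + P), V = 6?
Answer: 390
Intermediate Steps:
Q(P) = 3*P (Q(P) = P + 2*P = 3*P)
a(Y, s) = (6 + s)**2 (a(Y, s) = (s + 6)**2 = (6 + s)**2)
(14 + a(Q(6), 0 - 1*2))*13 = (14 + (6 + (0 - 1*2))**2)*13 = (14 + (6 + (0 - 2))**2)*13 = (14 + (6 - 2)**2)*13 = (14 + 4**2)*13 = (14 + 16)*13 = 30*13 = 390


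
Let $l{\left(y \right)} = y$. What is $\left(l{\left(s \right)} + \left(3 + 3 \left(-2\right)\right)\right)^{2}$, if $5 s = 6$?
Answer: $\frac{81}{25} \approx 3.24$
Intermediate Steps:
$s = \frac{6}{5}$ ($s = \frac{1}{5} \cdot 6 = \frac{6}{5} \approx 1.2$)
$\left(l{\left(s \right)} + \left(3 + 3 \left(-2\right)\right)\right)^{2} = \left(\frac{6}{5} + \left(3 + 3 \left(-2\right)\right)\right)^{2} = \left(\frac{6}{5} + \left(3 - 6\right)\right)^{2} = \left(\frac{6}{5} - 3\right)^{2} = \left(- \frac{9}{5}\right)^{2} = \frac{81}{25}$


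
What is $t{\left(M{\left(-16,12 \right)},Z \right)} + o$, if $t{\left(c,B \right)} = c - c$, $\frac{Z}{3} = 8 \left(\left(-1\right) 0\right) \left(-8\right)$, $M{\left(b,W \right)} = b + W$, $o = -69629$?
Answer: $-69629$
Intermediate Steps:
$M{\left(b,W \right)} = W + b$
$Z = 0$ ($Z = 3 \cdot 8 \left(\left(-1\right) 0\right) \left(-8\right) = 3 \cdot 8 \cdot 0 \left(-8\right) = 3 \cdot 0 \left(-8\right) = 3 \cdot 0 = 0$)
$t{\left(c,B \right)} = 0$
$t{\left(M{\left(-16,12 \right)},Z \right)} + o = 0 - 69629 = -69629$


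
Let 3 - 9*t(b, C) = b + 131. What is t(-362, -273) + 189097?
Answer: 189123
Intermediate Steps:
t(b, C) = -128/9 - b/9 (t(b, C) = ⅓ - (b + 131)/9 = ⅓ - (131 + b)/9 = ⅓ + (-131/9 - b/9) = -128/9 - b/9)
t(-362, -273) + 189097 = (-128/9 - ⅑*(-362)) + 189097 = (-128/9 + 362/9) + 189097 = 26 + 189097 = 189123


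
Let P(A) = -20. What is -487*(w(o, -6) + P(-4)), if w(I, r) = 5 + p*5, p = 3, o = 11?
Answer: 0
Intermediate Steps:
w(I, r) = 20 (w(I, r) = 5 + 3*5 = 5 + 15 = 20)
-487*(w(o, -6) + P(-4)) = -487*(20 - 20) = -487*0 = 0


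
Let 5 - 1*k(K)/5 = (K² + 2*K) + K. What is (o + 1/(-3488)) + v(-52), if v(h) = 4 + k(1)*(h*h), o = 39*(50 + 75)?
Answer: 64175711/3488 ≈ 18399.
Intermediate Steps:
o = 4875 (o = 39*125 = 4875)
k(K) = 25 - 15*K - 5*K² (k(K) = 25 - 5*((K² + 2*K) + K) = 25 - 5*(K² + 3*K) = 25 + (-15*K - 5*K²) = 25 - 15*K - 5*K²)
v(h) = 4 + 5*h² (v(h) = 4 + (25 - 15*1 - 5*1²)*(h*h) = 4 + (25 - 15 - 5*1)*h² = 4 + (25 - 15 - 5)*h² = 4 + 5*h²)
(o + 1/(-3488)) + v(-52) = (4875 + 1/(-3488)) + (4 + 5*(-52)²) = (4875 - 1/3488) + (4 + 5*2704) = 17003999/3488 + (4 + 13520) = 17003999/3488 + 13524 = 64175711/3488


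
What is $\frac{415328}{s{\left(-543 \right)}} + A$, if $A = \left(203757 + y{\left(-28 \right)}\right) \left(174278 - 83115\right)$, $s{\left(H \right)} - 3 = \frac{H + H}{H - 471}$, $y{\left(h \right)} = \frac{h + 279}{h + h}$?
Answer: $\frac{44728101077781}{2408} \approx 1.8575 \cdot 10^{10}$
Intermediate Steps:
$y{\left(h \right)} = \frac{279 + h}{2 h}$
$s{\left(H \right)} = 3 + \frac{2 H}{-471 + H}$ ($s{\left(H \right)} = 3 + \frac{H + H}{H - 471} = 3 + \frac{2 H}{-471 + H}$)
$A = \frac{1040182683983}{56}$ ($A = \left(203757 + \frac{279 - 28}{2 \left(-28\right)}\right) \left(174278 - 83115\right) = \left(203757 + \frac{1}{2} \left(- \frac{1}{28}\right) 251\right) 91163 = \left(203757 - \frac{251}{56}\right) 91163 = \frac{11410141}{56} \cdot 91163 = \frac{1040182683983}{56} \approx 1.8575 \cdot 10^{10}$)
$\frac{415328}{s{\left(-543 \right)}} + A = \frac{415328}{\frac{1}{-471 - 543} \left(-1413 + 5 \left(-543\right)\right)} + \frac{1040182683983}{56} = \frac{415328}{\frac{1}{-1014} \left(-1413 - 2715\right)} + \frac{1040182683983}{56} = \frac{415328}{\left(- \frac{1}{1014}\right) \left(-4128\right)} + \frac{1040182683983}{56} = \frac{415328}{\frac{688}{169}} + \frac{1040182683983}{56} = 415328 \cdot \frac{169}{688} + \frac{1040182683983}{56} = \frac{4386902}{43} + \frac{1040182683983}{56} = \frac{44728101077781}{2408}$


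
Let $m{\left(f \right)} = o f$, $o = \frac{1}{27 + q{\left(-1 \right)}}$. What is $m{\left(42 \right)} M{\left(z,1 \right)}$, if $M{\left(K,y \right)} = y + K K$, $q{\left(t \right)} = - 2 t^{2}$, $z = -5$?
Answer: $\frac{1092}{25} \approx 43.68$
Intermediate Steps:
$M{\left(K,y \right)} = y + K^{2}$
$o = \frac{1}{25}$ ($o = \frac{1}{27 - 2 \left(-1\right)^{2}} = \frac{1}{27 - 2} = \frac{1}{25} \approx 0.04$)
$m{\left(f \right)} = \frac{f}{25}$
$m{\left(42 \right)} M{\left(z,1 \right)} = \frac{1}{25} \cdot 42 \left(1 + \left(-5\right)^{2}\right) = \frac{42 \left(1 + 25\right)}{25} = \frac{42}{25} \cdot 26 = \frac{1092}{25}$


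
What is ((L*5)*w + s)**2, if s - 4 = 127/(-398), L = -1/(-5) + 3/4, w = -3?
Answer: 70778569/633616 ≈ 111.71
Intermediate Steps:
L = 19/20 (L = -1*(-1/5) + 3*(1/4) = 1/5 + 3/4 = 19/20 ≈ 0.95000)
s = 1465/398 (s = 4 + 127/(-398) = 4 + 127*(-1/398) = 4 - 127/398 = 1465/398 ≈ 3.6809)
((L*5)*w + s)**2 = (((19/20)*5)*(-3) + 1465/398)**2 = ((19/4)*(-3) + 1465/398)**2 = (-57/4 + 1465/398)**2 = (-8413/796)**2 = 70778569/633616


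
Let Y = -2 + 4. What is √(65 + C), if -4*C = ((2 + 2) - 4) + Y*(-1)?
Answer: √262/2 ≈ 8.0932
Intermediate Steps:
Y = 2
C = ½ (C = -(((2 + 2) - 4) + 2*(-1))/4 = -((4 - 4) - 2)/4 = -(0 - 2)/4 = -¼*(-2) = ½ ≈ 0.50000)
√(65 + C) = √(65 + ½) = √(131/2) = √262/2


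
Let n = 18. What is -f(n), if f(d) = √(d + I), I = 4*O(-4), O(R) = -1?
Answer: -√14 ≈ -3.7417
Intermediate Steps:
I = -4 (I = 4*(-1) = -4)
f(d) = √(-4 + d) (f(d) = √(d - 4) = √(-4 + d))
-f(n) = -√(-4 + 18) = -√14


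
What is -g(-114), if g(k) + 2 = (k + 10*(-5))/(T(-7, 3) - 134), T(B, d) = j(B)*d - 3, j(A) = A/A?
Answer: 52/67 ≈ 0.77612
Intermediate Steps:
j(A) = 1
T(B, d) = -3 + d (T(B, d) = 1*d - 3 = d - 3 = -3 + d)
g(k) = -109/67 - k/134 (g(k) = -2 + (k + 10*(-5))/((-3 + 3) - 134) = -2 + (k - 50)/(0 - 134) = -2 + (-50 + k)/(-134) = -2 + (-50 + k)*(-1/134) = -2 + (25/67 - k/134) = -109/67 - k/134)
-g(-114) = -(-109/67 - 1/134*(-114)) = -(-109/67 + 57/67) = -1*(-52/67) = 52/67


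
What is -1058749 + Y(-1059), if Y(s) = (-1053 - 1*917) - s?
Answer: -1059660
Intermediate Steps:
Y(s) = -1970 - s (Y(s) = (-1053 - 917) - s = -1970 - s)
-1058749 + Y(-1059) = -1058749 + (-1970 - 1*(-1059)) = -1058749 + (-1970 + 1059) = -1058749 - 911 = -1059660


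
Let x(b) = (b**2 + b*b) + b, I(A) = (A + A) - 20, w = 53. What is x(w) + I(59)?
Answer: 5769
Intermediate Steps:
I(A) = -20 + 2*A (I(A) = 2*A - 20 = -20 + 2*A)
x(b) = b + 2*b**2 (x(b) = (b**2 + b**2) + b = 2*b**2 + b = b + 2*b**2)
x(w) + I(59) = 53*(1 + 2*53) + (-20 + 2*59) = 53*(1 + 106) + (-20 + 118) = 53*107 + 98 = 5671 + 98 = 5769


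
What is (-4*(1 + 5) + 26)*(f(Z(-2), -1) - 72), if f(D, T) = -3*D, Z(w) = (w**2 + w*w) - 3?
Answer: -174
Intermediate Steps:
Z(w) = -3 + 2*w**2 (Z(w) = (w**2 + w**2) - 3 = 2*w**2 - 3 = -3 + 2*w**2)
(-4*(1 + 5) + 26)*(f(Z(-2), -1) - 72) = (-4*(1 + 5) + 26)*(-3*(-3 + 2*(-2)**2) - 72) = (-4*6 + 26)*(-3*(-3 + 2*4) - 72) = (-24 + 26)*(-3*(-3 + 8) - 72) = 2*(-3*5 - 72) = 2*(-15 - 72) = 2*(-87) = -174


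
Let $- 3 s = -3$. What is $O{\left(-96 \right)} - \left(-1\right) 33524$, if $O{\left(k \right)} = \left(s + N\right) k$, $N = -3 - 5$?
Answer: $34196$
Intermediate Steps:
$s = 1$ ($s = \left(- \frac{1}{3}\right) \left(-3\right) = 1$)
$N = -8$ ($N = -3 - 5 = -8$)
$O{\left(k \right)} = - 7 k$ ($O{\left(k \right)} = \left(1 - 8\right) k = - 7 k$)
$O{\left(-96 \right)} - \left(-1\right) 33524 = \left(-7\right) \left(-96\right) - \left(-1\right) 33524 = 672 - -33524 = 672 + 33524 = 34196$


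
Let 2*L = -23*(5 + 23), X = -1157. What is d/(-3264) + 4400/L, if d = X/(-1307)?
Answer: -9385491877/686833728 ≈ -13.665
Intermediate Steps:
d = 1157/1307 (d = -1157/(-1307) = -1157*(-1/1307) = 1157/1307 ≈ 0.88523)
L = -322 (L = (-23*(5 + 23))/2 = (-23*28)/2 = (½)*(-644) = -322)
d/(-3264) + 4400/L = (1157/1307)/(-3264) + 4400/(-322) = (1157/1307)*(-1/3264) + 4400*(-1/322) = -1157/4266048 - 2200/161 = -9385491877/686833728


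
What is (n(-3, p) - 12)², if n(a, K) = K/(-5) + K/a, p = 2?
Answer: 38416/225 ≈ 170.74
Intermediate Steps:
n(a, K) = -K/5 + K/a (n(a, K) = K*(-⅕) + K/a = -K/5 + K/a)
(n(-3, p) - 12)² = ((-⅕*2 + 2/(-3)) - 12)² = ((-⅖ + 2*(-⅓)) - 12)² = ((-⅖ - ⅔) - 12)² = (-16/15 - 12)² = (-196/15)² = 38416/225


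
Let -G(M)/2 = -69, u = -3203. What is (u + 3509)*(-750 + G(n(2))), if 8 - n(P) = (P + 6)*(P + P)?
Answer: -187272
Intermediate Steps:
n(P) = 8 - 2*P*(6 + P) (n(P) = 8 - (P + 6)*(P + P) = 8 - (6 + P)*2*P = 8 - 2*P*(6 + P))
G(M) = 138 (G(M) = -2*(-69) = 138)
(u + 3509)*(-750 + G(n(2))) = (-3203 + 3509)*(-750 + 138) = 306*(-612) = -187272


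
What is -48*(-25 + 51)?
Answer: -1248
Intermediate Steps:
-48*(-25 + 51) = -48*26 = -1248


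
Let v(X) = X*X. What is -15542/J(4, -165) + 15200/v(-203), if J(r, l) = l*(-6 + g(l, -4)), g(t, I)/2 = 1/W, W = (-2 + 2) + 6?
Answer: -626258278/38530415 ≈ -16.254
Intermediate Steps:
W = 6 (W = 0 + 6 = 6)
g(t, I) = ⅓ (g(t, I) = 2/6 = 2*(⅙) = ⅓)
v(X) = X²
J(r, l) = -17*l/3 (J(r, l) = l*(-6 + ⅓) = l*(-17/3) = -17*l/3)
-15542/J(4, -165) + 15200/v(-203) = -15542/((-17/3*(-165))) + 15200/((-203)²) = -15542/935 + 15200/41209 = -626258278/38530415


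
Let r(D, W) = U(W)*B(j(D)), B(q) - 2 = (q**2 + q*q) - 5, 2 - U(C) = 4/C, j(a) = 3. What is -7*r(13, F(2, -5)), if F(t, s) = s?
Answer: -294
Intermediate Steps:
U(C) = 2 - 4/C
B(q) = -3 + 2*q**2 (B(q) = 2 + ((q**2 + q*q) - 5) = 2 + ((q**2 + q**2) - 5) = 2 + (2*q**2 - 5) = 2 + (-5 + 2*q**2) = -3 + 2*q**2)
r(D, W) = 30 - 60/W (r(D, W) = (2 - 4/W)*(-3 + 2*3**2) = (2 - 4/W)*(-3 + 2*9) = (2 - 4/W)*(-3 + 18) = (2 - 4/W)*15 = 30 - 60/W)
-7*r(13, F(2, -5)) = -7*(30 - 60/(-5)) = -7*(30 - 60*(-1/5)) = -7*(30 + 12) = -7*42 = -294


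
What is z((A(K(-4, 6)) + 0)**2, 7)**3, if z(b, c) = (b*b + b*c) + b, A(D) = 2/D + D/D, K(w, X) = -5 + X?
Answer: 3581577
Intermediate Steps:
A(D) = 1 + 2/D (A(D) = 2/D + 1 = 1 + 2/D)
z(b, c) = b + b**2 + b*c (z(b, c) = (b**2 + b*c) + b = b + b**2 + b*c)
z((A(K(-4, 6)) + 0)**2, 7)**3 = (((2 + (-5 + 6))/(-5 + 6) + 0)**2*(1 + ((2 + (-5 + 6))/(-5 + 6) + 0)**2 + 7))**3 = (((2 + 1)/1 + 0)**2*(1 + ((2 + 1)/1 + 0)**2 + 7))**3 = ((1*3 + 0)**2*(1 + (1*3 + 0)**2 + 7))**3 = ((3 + 0)**2*(1 + (3 + 0)**2 + 7))**3 = (3**2*(1 + 3**2 + 7))**3 = (9*(1 + 9 + 7))**3 = (9*17)**3 = 153**3 = 3581577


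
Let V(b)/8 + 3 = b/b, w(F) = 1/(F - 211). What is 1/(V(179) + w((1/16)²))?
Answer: -54015/864496 ≈ -0.062481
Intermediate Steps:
w(F) = 1/(-211 + F)
V(b) = -16 (V(b) = -24 + 8*(b/b) = -24 + 8*1 = -24 + 8 = -16)
1/(V(179) + w((1/16)²)) = 1/(-16 + 1/(-211 + (1/16)²)) = 1/(-16 + 1/(-211 + 1/256)) = 1/(-16 + 1/(-54015/256)) = 1/(-16 - 256/54015) = 1/(-864496/54015) = -54015/864496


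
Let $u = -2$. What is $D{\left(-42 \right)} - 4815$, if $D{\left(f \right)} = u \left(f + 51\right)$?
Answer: $-4833$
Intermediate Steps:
$D{\left(f \right)} = -102 - 2 f$ ($D{\left(f \right)} = - 2 \left(f + 51\right) = - 2 \left(51 + f\right) = -102 - 2 f$)
$D{\left(-42 \right)} - 4815 = \left(-102 - -84\right) - 4815 = \left(-102 + 84\right) - 4815 = -18 - 4815 = -4833$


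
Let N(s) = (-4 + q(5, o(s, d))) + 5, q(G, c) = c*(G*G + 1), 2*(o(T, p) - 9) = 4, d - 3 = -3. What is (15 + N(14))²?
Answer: 91204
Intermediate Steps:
d = 0 (d = 3 - 3 = 0)
o(T, p) = 11 (o(T, p) = 9 + (½)*4 = 9 + 2 = 11)
q(G, c) = c*(1 + G²) (q(G, c) = c*(G² + 1) = c*(1 + G²))
N(s) = 287 (N(s) = (-4 + 11*(1 + 5²)) + 5 = (-4 + 11*(1 + 25)) + 5 = (-4 + 11*26) + 5 = (-4 + 286) + 5 = 282 + 5 = 287)
(15 + N(14))² = (15 + 287)² = 302² = 91204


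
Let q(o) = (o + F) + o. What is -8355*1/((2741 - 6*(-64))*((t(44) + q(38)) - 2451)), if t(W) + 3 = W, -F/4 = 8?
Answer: 1671/1478750 ≈ 0.0011300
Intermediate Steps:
F = -32 (F = -4*8 = -32)
t(W) = -3 + W
q(o) = -32 + 2*o (q(o) = (o - 32) + o = (-32 + o) + o = -32 + 2*o)
-8355*1/((2741 - 6*(-64))*((t(44) + q(38)) - 2451)) = -8355*1/((2741 - 6*(-64))*(((-3 + 44) + (-32 + 2*38)) - 2451)) = -8355*1/((2741 + 384)*((41 + (-32 + 76)) - 2451)) = -8355*1/(3125*((41 + 44) - 2451)) = -8355*1/(3125*(85 - 2451)) = -8355/(3125*(-2366)) = -8355/(-7393750) = -8355*(-1/7393750) = 1671/1478750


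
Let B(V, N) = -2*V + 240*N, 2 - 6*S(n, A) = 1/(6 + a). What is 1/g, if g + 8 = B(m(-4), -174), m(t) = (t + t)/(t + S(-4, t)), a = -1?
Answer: -37/1545576 ≈ -2.3939e-5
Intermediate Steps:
S(n, A) = 3/10 (S(n, A) = ⅓ - 1/(6*(6 - 1)) = ⅓ - ⅙/5 = ⅓ - ⅙*⅕ = ⅓ - 1/30 = 3/10)
m(t) = 2*t/(3/10 + t) (m(t) = (t + t)/(t + 3/10) = (2*t)/(3/10 + t) = 2*t/(3/10 + t))
g = -1545576/37 (g = -8 + (-40*(-4)/(3 + 10*(-4)) + 240*(-174)) = -8 + (-40*(-4)/(3 - 40) - 41760) = -8 + (-40*(-4)/(-37) - 41760) = -8 + (-40*(-4)*(-1)/37 - 41760) = -8 + (-2*80/37 - 41760) = -8 + (-160/37 - 41760) = -8 - 1545280/37 = -1545576/37 ≈ -41772.)
1/g = 1/(-1545576/37) = -37/1545576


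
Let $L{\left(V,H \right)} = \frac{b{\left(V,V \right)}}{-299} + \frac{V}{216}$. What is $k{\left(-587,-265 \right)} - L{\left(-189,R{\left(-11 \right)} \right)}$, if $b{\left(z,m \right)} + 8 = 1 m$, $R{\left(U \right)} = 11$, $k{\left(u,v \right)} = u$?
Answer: $- \frac{1403587}{2392} \approx -586.78$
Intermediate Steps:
$b{\left(z,m \right)} = -8 + m$ ($b{\left(z,m \right)} = -8 + 1 m = -8 + m$)
$L{\left(V,H \right)} = \frac{8}{299} + \frac{83 V}{64584}$ ($L{\left(V,H \right)} = \frac{-8 + V}{-299} + \frac{V}{216} = \left(-8 + V\right) \left(- \frac{1}{299}\right) + V \frac{1}{216} = \left(\frac{8}{299} - \frac{V}{299}\right) + \frac{V}{216} = \frac{8}{299} + \frac{83 V}{64584}$)
$k{\left(-587,-265 \right)} - L{\left(-189,R{\left(-11 \right)} \right)} = -587 - \left(\frac{8}{299} + \frac{83}{64584} \left(-189\right)\right) = -587 - \left(\frac{8}{299} - \frac{581}{2392}\right) = -587 - - \frac{517}{2392} = -587 + \frac{517}{2392} = - \frac{1403587}{2392}$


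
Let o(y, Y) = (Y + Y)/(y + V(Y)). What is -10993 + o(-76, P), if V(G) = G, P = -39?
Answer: -1264117/115 ≈ -10992.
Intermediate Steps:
o(y, Y) = 2*Y/(Y + y) (o(y, Y) = (Y + Y)/(y + Y) = (2*Y)/(Y + y) = 2*Y/(Y + y))
-10993 + o(-76, P) = -10993 + 2*(-39)/(-39 - 76) = -10993 + 2*(-39)/(-115) = -10993 + 2*(-39)*(-1/115) = -10993 + 78/115 = -1264117/115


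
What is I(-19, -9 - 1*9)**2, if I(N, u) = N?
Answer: 361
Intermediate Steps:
I(-19, -9 - 1*9)**2 = (-19)**2 = 361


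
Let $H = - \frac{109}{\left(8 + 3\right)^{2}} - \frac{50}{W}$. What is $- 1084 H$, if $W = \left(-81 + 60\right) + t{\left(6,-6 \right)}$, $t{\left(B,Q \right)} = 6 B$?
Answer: $\frac{1666108}{363} \approx 4589.8$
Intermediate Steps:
$W = 15$ ($W = \left(-81 + 60\right) + 6 \cdot 6 = -21 + 36 = 15$)
$H = - \frac{1537}{363}$ ($H = - \frac{109}{\left(8 + 3\right)^{2}} - \frac{50}{15} = - \frac{109}{11^{2}} - \frac{10}{3} = - \frac{109}{121} - \frac{10}{3} = - \frac{1537}{363} \approx -4.2342$)
$- 1084 H = \left(-1084\right) \left(- \frac{1537}{363}\right) = \frac{1666108}{363}$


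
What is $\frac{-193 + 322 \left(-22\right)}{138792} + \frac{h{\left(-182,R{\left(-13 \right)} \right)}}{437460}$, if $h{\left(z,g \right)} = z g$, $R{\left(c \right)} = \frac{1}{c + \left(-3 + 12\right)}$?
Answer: $- \frac{132378391}{2529831180} \approx -0.052327$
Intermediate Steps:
$R{\left(c \right)} = \frac{1}{9 + c}$ ($R{\left(c \right)} = \frac{1}{c + 9} = \frac{1}{9 + c}$)
$h{\left(z,g \right)} = g z$
$\frac{-193 + 322 \left(-22\right)}{138792} + \frac{h{\left(-182,R{\left(-13 \right)} \right)}}{437460} = \frac{-193 + 322 \left(-22\right)}{138792} + \frac{\frac{1}{9 - 13} \left(-182\right)}{437460} = \left(-193 - 7084\right) \frac{1}{138792} + \frac{1}{-4} \left(-182\right) \frac{1}{437460} = \left(-7277\right) \frac{1}{138792} + \left(- \frac{1}{4}\right) \left(-182\right) \frac{1}{437460} = - \frac{7277}{138792} + \frac{91}{2} \cdot \frac{1}{437460} = - \frac{7277}{138792} + \frac{91}{874920} = - \frac{132378391}{2529831180}$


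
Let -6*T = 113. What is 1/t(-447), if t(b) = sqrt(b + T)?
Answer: -I*sqrt(16770)/2795 ≈ -0.046332*I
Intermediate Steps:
T = -113/6 (T = -1/6*113 = -113/6 ≈ -18.833)
t(b) = sqrt(-113/6 + b) (t(b) = sqrt(b - 113/6) = sqrt(-113/6 + b))
1/t(-447) = 1/(sqrt(-678 + 36*(-447))/6) = 1/(sqrt(-678 - 16092)/6) = 1/(sqrt(-16770)/6) = 1/((I*sqrt(16770))/6) = 1/(I*sqrt(16770)/6) = -I*sqrt(16770)/2795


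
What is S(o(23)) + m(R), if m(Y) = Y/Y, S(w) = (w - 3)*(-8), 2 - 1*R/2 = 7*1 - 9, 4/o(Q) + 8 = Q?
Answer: 343/15 ≈ 22.867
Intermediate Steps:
o(Q) = 4/(-8 + Q)
R = 8 (R = 4 - 2*(7*1 - 9) = 4 - 2*(7 - 9) = 4 - 2*(-2) = 4 + 4 = 8)
S(w) = 24 - 8*w (S(w) = (-3 + w)*(-8) = 24 - 8*w)
m(Y) = 1
S(o(23)) + m(R) = (24 - 32/(-8 + 23)) + 1 = (24 - 32/15) + 1 = 328/15 + 1 = 343/15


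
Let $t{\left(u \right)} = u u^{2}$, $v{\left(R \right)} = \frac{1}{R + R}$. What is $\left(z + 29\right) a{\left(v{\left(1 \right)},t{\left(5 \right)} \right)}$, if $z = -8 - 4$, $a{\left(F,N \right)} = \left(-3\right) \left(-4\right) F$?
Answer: $102$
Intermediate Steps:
$v{\left(R \right)} = \frac{1}{2 R}$
$t{\left(u \right)} = u^{3}$
$a{\left(F,N \right)} = 12 F$
$z = -12$ ($z = -8 - 4 = -12$)
$\left(z + 29\right) a{\left(v{\left(1 \right)},t{\left(5 \right)} \right)} = \left(-12 + 29\right) 12 \frac{1}{2 \cdot 1} = 17 \cdot 12 \cdot \frac{1}{2} \cdot 1 = 17 \cdot 12 \cdot \frac{1}{2} = 17 \cdot 6 = 102$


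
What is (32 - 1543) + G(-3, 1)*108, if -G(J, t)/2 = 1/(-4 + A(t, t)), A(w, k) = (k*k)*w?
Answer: -1439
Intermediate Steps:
A(w, k) = w*k² (A(w, k) = k²*w = w*k²)
G(J, t) = -2/(-4 + t³) (G(J, t) = -2/(-4 + t*t²) = -2/(-4 + t³))
(32 - 1543) + G(-3, 1)*108 = (32 - 1543) - 2/(-4 + 1³)*108 = -1511 - 2/(-4 + 1)*108 = -1511 - 2/(-3)*108 = -1511 - 2*(-⅓)*108 = -1511 + (⅔)*108 = -1511 + 72 = -1439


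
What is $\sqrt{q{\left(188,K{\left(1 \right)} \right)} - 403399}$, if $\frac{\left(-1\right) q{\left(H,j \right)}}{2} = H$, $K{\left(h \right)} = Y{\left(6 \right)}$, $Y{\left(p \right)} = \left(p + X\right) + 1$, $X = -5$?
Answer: $5 i \sqrt{16151} \approx 635.43 i$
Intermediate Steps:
$Y{\left(p \right)} = -4 + p$ ($Y{\left(p \right)} = \left(p - 5\right) + 1 = \left(-5 + p\right) + 1 = -4 + p$)
$K{\left(h \right)} = 2$ ($K{\left(h \right)} = -4 + 6 = 2$)
$q{\left(H,j \right)} = - 2 H$
$\sqrt{q{\left(188,K{\left(1 \right)} \right)} - 403399} = \sqrt{\left(-2\right) 188 - 403399} = \sqrt{-376 - 403399} = \sqrt{-403775} = 5 i \sqrt{16151}$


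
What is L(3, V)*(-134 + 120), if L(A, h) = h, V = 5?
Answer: -70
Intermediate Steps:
L(3, V)*(-134 + 120) = 5*(-134 + 120) = 5*(-14) = -70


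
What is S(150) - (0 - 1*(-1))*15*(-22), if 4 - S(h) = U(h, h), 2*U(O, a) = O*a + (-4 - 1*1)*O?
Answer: -10541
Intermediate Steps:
U(O, a) = -5*O/2 + O*a/2 (U(O, a) = (O*a + (-4 - 1*1)*O)/2 = (O*a + (-4 - 1)*O)/2 = (O*a - 5*O)/2 = (-5*O + O*a)/2 = -5*O/2 + O*a/2)
S(h) = 4 - h*(-5 + h)/2
S(150) - (0 - 1*(-1))*15*(-22) = (4 - ½*150*(-5 + 150)) - (0 - 1*(-1))*15*(-22) = (4 - ½*150*145) - (0 + 1)*15*(-22) = (4 - 10875) - 1*15*(-22) = -10871 - 15*(-22) = -10871 - 1*(-330) = -10871 + 330 = -10541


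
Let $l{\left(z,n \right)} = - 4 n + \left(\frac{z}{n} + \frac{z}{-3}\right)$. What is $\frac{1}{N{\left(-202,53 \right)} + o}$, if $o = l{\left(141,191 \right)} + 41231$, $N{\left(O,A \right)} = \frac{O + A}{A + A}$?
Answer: $\frac{20246}{818329807} \approx 2.4741 \cdot 10^{-5}$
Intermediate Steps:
$N{\left(O,A \right)} = \frac{A + O}{2 A}$
$l{\left(z,n \right)} = - 4 n - \frac{z}{3} + \frac{z}{n}$ ($l{\left(z,n \right)} = - 4 n + \left(\frac{z}{n} + z \left(- \frac{1}{3}\right)\right) = - 4 n - \left(\frac{z}{3} - \frac{z}{n}\right) = - 4 n - \frac{z}{3} + \frac{z}{n}$)
$o = \frac{7720361}{191}$ ($o = \left(\left(-4\right) 191 - 47 + \frac{141}{191}\right) + 41231 = \left(-764 - 47 + 141 \cdot \frac{1}{191}\right) + 41231 = \left(-764 - 47 + \frac{141}{191}\right) + 41231 = - \frac{154760}{191} + 41231 = \frac{7720361}{191} \approx 40421.0$)
$\frac{1}{N{\left(-202,53 \right)} + o} = \frac{1}{\frac{53 - 202}{2 \cdot 53} + \frac{7720361}{191}} = \frac{1}{\frac{1}{2} \cdot \frac{1}{53} \left(-149\right) + \frac{7720361}{191}} = \frac{1}{- \frac{149}{106} + \frac{7720361}{191}} = \frac{1}{\frac{818329807}{20246}} = \frac{20246}{818329807}$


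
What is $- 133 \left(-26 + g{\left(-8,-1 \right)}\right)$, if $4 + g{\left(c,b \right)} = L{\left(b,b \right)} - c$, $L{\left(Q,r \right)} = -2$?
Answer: $3192$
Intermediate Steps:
$g{\left(c,b \right)} = -6 - c$ ($g{\left(c,b \right)} = -4 - \left(2 + c\right) = -6 - c$)
$- 133 \left(-26 + g{\left(-8,-1 \right)}\right) = - 133 \left(-26 - -2\right) = - 133 \left(-26 + \left(-6 + 8\right)\right) = - 133 \left(-26 + 2\right) = \left(-133\right) \left(-24\right) = 3192$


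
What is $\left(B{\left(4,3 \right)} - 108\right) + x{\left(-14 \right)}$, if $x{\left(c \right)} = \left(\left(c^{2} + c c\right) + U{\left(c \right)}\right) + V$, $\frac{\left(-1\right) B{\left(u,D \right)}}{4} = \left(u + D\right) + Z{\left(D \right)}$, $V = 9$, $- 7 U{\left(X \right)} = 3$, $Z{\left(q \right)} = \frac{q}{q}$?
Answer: $\frac{1824}{7} \approx 260.57$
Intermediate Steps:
$Z{\left(q \right)} = 1$
$U{\left(X \right)} = - \frac{3}{7}$ ($U{\left(X \right)} = \left(- \frac{1}{7}\right) 3 = - \frac{3}{7}$)
$B{\left(u,D \right)} = -4 - 4 D - 4 u$ ($B{\left(u,D \right)} = - 4 \left(\left(u + D\right) + 1\right) = - 4 \left(\left(D + u\right) + 1\right) = - 4 \left(1 + D + u\right) = -4 - 4 D - 4 u$)
$x{\left(c \right)} = \frac{60}{7} + 2 c^{2}$ ($x{\left(c \right)} = \left(\left(c^{2} + c c\right) - \frac{3}{7}\right) + 9 = \left(\left(c^{2} + c^{2}\right) - \frac{3}{7}\right) + 9 = \left(2 c^{2} - \frac{3}{7}\right) + 9 = \left(- \frac{3}{7} + 2 c^{2}\right) + 9 = \frac{60}{7} + 2 c^{2}$)
$\left(B{\left(4,3 \right)} - 108\right) + x{\left(-14 \right)} = \left(\left(-4 - 12 - 16\right) - 108\right) + \left(\frac{60}{7} + 2 \left(-14\right)^{2}\right) = \left(\left(-4 - 12 - 16\right) - 108\right) + \left(\frac{60}{7} + 2 \cdot 196\right) = \left(-32 - 108\right) + \left(\frac{60}{7} + 392\right) = -140 + \frac{2804}{7} = \frac{1824}{7}$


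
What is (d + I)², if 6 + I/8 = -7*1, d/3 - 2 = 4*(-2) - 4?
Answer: 17956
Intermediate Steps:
d = -30 (d = 6 + 3*(4*(-2) - 4) = 6 + 3*(-8 - 4) = 6 + 3*(-12) = 6 - 36 = -30)
I = -104 (I = -48 + 8*(-7*1) = -48 + 8*(-7) = -48 - 56 = -104)
(d + I)² = (-30 - 104)² = (-134)² = 17956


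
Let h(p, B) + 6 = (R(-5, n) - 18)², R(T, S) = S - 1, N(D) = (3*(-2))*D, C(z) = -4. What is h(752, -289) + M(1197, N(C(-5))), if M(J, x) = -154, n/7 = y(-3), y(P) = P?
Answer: 1440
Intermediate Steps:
n = -21 (n = 7*(-3) = -21)
N(D) = -6*D
R(T, S) = -1 + S
h(p, B) = 1594 (h(p, B) = -6 + ((-1 - 21) - 18)² = -6 + (-22 - 18)² = -6 + (-40)² = -6 + 1600 = 1594)
h(752, -289) + M(1197, N(C(-5))) = 1594 - 154 = 1440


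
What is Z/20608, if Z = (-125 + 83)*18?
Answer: -27/736 ≈ -0.036685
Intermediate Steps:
Z = -756 (Z = -42*18 = -756)
Z/20608 = -756/20608 = -756*1/20608 = -27/736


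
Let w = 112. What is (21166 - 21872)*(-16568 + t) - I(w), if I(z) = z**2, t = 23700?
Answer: -5047736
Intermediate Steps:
(21166 - 21872)*(-16568 + t) - I(w) = (21166 - 21872)*(-16568 + 23700) - 1*112**2 = -706*7132 - 1*12544 = -5035192 - 12544 = -5047736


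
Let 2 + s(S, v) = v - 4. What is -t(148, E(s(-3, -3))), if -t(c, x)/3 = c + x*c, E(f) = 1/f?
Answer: 1184/3 ≈ 394.67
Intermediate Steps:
s(S, v) = -6 + v (s(S, v) = -2 + (v - 4) = -2 + (-4 + v) = -6 + v)
t(c, x) = -3*c - 3*c*x (t(c, x) = -3*(c + x*c) = -3*(c + c*x) = -3*c - 3*c*x)
-t(148, E(s(-3, -3))) = -(-3)*148*(1 + 1/(-6 - 3)) = -(-3)*148*(1 + 1/(-9)) = -(-3)*148*(1 - ⅑) = -(-3)*148*8/9 = -1*(-1184/3) = 1184/3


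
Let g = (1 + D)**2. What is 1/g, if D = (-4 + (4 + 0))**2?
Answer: 1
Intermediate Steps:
D = 0 (D = (-4 + 4)**2 = 0**2 = 0)
g = 1 (g = (1 + 0)**2 = 1**2 = 1)
1/g = 1/1 = 1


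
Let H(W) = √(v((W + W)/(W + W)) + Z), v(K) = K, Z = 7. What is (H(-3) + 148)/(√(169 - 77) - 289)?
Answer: -42772/83429 - 578*√2/83429 - 296*√23/83429 - 4*√46/83429 ≈ -0.53981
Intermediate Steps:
H(W) = 2*√2 (H(W) = √((W + W)/(W + W) + 7) = √((2*W)/((2*W)) + 7) = √((2*W)*(1/(2*W)) + 7) = √(1 + 7) = √8 = 2*√2)
(H(-3) + 148)/(√(169 - 77) - 289) = (2*√2 + 148)/(√(169 - 77) - 289) = (148 + 2*√2)/(√92 - 289) = (148 + 2*√2)/(2*√23 - 289) = (148 + 2*√2)/(-289 + 2*√23)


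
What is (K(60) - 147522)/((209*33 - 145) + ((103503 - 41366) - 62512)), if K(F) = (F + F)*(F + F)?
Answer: -133122/6377 ≈ -20.875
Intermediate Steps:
K(F) = 4*F² (K(F) = (2*F)*(2*F) = 4*F²)
(K(60) - 147522)/((209*33 - 145) + ((103503 - 41366) - 62512)) = (4*60² - 147522)/((209*33 - 145) + ((103503 - 41366) - 62512)) = (4*3600 - 147522)/((6897 - 145) + (62137 - 62512)) = (14400 - 147522)/(6752 - 375) = -133122/6377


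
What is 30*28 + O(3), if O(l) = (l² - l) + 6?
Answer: 852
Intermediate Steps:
O(l) = 6 + l² - l
30*28 + O(3) = 30*28 + (6 + 3² - 1*3) = 840 + (6 + 9 - 3) = 840 + 12 = 852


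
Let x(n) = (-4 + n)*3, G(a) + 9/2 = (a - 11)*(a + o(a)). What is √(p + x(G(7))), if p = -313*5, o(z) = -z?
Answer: I*√6362/2 ≈ 39.881*I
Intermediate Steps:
G(a) = -9/2 (G(a) = -9/2 + (a - 11)*(a - a) = -9/2 + (-11 + a)*0 = -9/2 + 0 = -9/2)
x(n) = -12 + 3*n
p = -1565
√(p + x(G(7))) = √(-1565 + (-12 + 3*(-9/2))) = √(-1565 + (-12 - 27/2)) = √(-1565 - 51/2) = √(-3181/2) = I*√6362/2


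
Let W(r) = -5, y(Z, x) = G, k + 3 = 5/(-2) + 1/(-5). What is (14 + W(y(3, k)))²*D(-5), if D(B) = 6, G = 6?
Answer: 486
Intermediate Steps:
k = -57/10 (k = -3 + (5/(-2) + 1/(-5)) = -3 + (5*(-½) + 1*(-⅕)) = -3 + (-5/2 - ⅕) = -3 - 27/10 = -57/10 ≈ -5.7000)
y(Z, x) = 6
(14 + W(y(3, k)))²*D(-5) = (14 - 5)²*6 = 9²*6 = 81*6 = 486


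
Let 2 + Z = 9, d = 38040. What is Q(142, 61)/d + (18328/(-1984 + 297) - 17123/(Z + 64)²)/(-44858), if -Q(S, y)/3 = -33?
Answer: 7063320930879/2418582713633240 ≈ 0.0029204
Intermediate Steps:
Q(S, y) = 99 (Q(S, y) = -3*(-33) = 99)
Z = 7 (Z = -2 + 9 = 7)
Q(142, 61)/d + (18328/(-1984 + 297) - 17123/(Z + 64)²)/(-44858) = 99/38040 + (18328/(-1984 + 297) - 17123/(7 + 64)²)/(-44858) = 99*(1/38040) + (18328/(-1687) - 17123/(71²))*(-1/44858) = 33/12680 + (18328*(-1/1687) - 17123/5041)*(-1/44858) = 33/12680 + (-18328/1687 - 17123*1/5041)*(-1/44858) = 33/12680 + (-18328/1687 - 17123/5041)*(-1/44858) = 33/12680 - 121277949/8504167*(-1/44858) = 33/12680 + 121277949/381479923286 = 7063320930879/2418582713633240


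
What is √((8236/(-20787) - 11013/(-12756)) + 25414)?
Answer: √293700344810808009/3399474 ≈ 159.42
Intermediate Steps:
√((8236/(-20787) - 11013/(-12756)) + 25414) = √((8236*(-1/20787) - 11013*(-1/12756)) + 25414) = √((-8236/20787 + 3671/4252) + 25414) = √(41289605/88386324 + 25414) = √(2246291327741/88386324) = √293700344810808009/3399474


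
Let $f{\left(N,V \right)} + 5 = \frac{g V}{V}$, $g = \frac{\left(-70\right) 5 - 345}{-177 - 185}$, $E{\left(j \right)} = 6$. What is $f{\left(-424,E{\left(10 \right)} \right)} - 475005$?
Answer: $- \frac{171952925}{362} \approx -4.7501 \cdot 10^{5}$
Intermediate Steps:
$g = \frac{695}{362}$ ($g = \frac{-350 - 345}{-362} = \left(-695\right) \left(- \frac{1}{362}\right) = \frac{695}{362} \approx 1.9199$)
$f{\left(N,V \right)} = - \frac{1115}{362}$ ($f{\left(N,V \right)} = -5 + \frac{\frac{695}{362} V}{V} = -5 + \frac{695}{362} = - \frac{1115}{362}$)
$f{\left(-424,E{\left(10 \right)} \right)} - 475005 = - \frac{1115}{362} - 475005 = - \frac{171952925}{362}$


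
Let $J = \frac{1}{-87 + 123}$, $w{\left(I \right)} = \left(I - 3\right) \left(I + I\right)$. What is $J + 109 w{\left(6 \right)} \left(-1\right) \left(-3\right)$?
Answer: $\frac{423793}{36} \approx 11772.0$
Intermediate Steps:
$w{\left(I \right)} = 2 I \left(-3 + I\right)$ ($w{\left(I \right)} = \left(-3 + I\right) 2 I = 2 I \left(-3 + I\right)$)
$J = \frac{1}{36} \approx 0.027778$
$J + 109 w{\left(6 \right)} \left(-1\right) \left(-3\right) = \frac{1}{36} + 109 \cdot 2 \cdot 6 \left(-3 + 6\right) \left(-1\right) \left(-3\right) = \frac{1}{36} + 109 \cdot 2 \cdot 6 \cdot 3 \left(-1\right) \left(-3\right) = \frac{1}{36} + 109 \cdot 36 \left(-1\right) \left(-3\right) = \frac{1}{36} + 109 \left(\left(-36\right) \left(-3\right)\right) = \frac{1}{36} + 109 \cdot 108 = \frac{1}{36} + 11772 = \frac{423793}{36}$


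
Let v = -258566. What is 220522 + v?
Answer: -38044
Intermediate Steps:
220522 + v = 220522 - 258566 = -38044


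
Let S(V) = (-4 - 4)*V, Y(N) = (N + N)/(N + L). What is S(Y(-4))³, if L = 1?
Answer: -262144/27 ≈ -9709.0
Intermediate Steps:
Y(N) = 2*N/(1 + N) (Y(N) = (N + N)/(N + 1) = (2*N)/(1 + N) = 2*N/(1 + N))
S(V) = -8*V
S(Y(-4))³ = (-16*(-4)/(1 - 4))³ = (-16*(-4)/(-3))³ = (-16*(-4)*(-1)/3)³ = (-8*8/3)³ = (-64/3)³ = -262144/27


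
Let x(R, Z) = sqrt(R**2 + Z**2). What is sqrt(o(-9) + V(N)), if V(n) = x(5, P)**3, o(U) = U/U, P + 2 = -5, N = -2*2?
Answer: sqrt(1 + 74*sqrt(74)) ≈ 25.250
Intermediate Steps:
N = -4
P = -7 (P = -2 - 5 = -7)
o(U) = 1
V(n) = 74*sqrt(74) (V(n) = (sqrt(5**2 + (-7)**2))**3 = (sqrt(25 + 49))**3 = (sqrt(74))**3 = 74*sqrt(74))
sqrt(o(-9) + V(N)) = sqrt(1 + 74*sqrt(74))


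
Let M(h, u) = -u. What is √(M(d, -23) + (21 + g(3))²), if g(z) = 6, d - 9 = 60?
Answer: 4*√47 ≈ 27.423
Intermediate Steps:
d = 69 (d = 9 + 60 = 69)
√(M(d, -23) + (21 + g(3))²) = √(-1*(-23) + (21 + 6)²) = √(23 + 27²) = √(23 + 729) = √752 = 4*√47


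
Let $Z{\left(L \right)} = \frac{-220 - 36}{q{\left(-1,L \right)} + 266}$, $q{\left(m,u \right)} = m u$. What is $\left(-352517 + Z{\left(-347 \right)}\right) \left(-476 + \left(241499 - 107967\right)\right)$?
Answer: $- \frac{28752493758912}{613} \approx -4.6905 \cdot 10^{10}$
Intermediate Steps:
$Z{\left(L \right)} = - \frac{256}{266 - L}$ ($Z{\left(L \right)} = \frac{-220 - 36}{- L + 266} = - \frac{256}{266 - L}$)
$\left(-352517 + Z{\left(-347 \right)}\right) \left(-476 + \left(241499 - 107967\right)\right) = \left(-352517 + \frac{256}{-266 - 347}\right) \left(-476 + \left(241499 - 107967\right)\right) = \left(-352517 + \frac{256}{-613}\right) \left(-476 + 133532\right) = \left(-352517 + 256 \left(- \frac{1}{613}\right)\right) 133056 = \left(-352517 - \frac{256}{613}\right) 133056 = \left(- \frac{216093177}{613}\right) 133056 = - \frac{28752493758912}{613}$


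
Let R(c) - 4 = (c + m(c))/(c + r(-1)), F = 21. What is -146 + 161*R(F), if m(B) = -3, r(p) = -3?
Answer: 659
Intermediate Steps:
R(c) = 5 (R(c) = 4 + (c - 3)/(c - 3) = 4 + (-3 + c)/(-3 + c) = 4 + 1 = 5)
-146 + 161*R(F) = -146 + 161*5 = -146 + 805 = 659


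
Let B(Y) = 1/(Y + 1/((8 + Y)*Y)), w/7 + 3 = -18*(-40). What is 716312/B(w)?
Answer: 90707981606329376/25230513 ≈ 3.5952e+9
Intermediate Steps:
w = 5019 (w = -21 + 7*(-18*(-40)) = -21 + 7*720 = -21 + 5040 = 5019)
B(Y) = 1/(Y + 1/(Y*(8 + Y)))
716312/B(w) = 716312/((5019*(8 + 5019)/(1 + 5019³ + 8*5019²))) = 716312/((5019*5027/(1 + 126430421859 + 8*25190361))) = 716312/((5019*5027/(1 + 126430421859 + 201522888))) = 716312/((5019*5027/126631944748)) = 716312/((5019*(1/126631944748)*5027)) = 716312/(25230513/126631944748) = 716312*(126631944748/25230513) = 90707981606329376/25230513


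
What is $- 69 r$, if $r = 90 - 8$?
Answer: $-5658$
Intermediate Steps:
$r = 82$ ($r = 90 - 8 = 82$)
$- 69 r = \left(-69\right) 82 = -5658$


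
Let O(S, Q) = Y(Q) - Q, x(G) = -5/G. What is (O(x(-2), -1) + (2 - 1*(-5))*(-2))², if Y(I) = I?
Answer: 196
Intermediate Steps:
O(S, Q) = 0 (O(S, Q) = Q - Q = 0)
(O(x(-2), -1) + (2 - 1*(-5))*(-2))² = (0 + (2 - 1*(-5))*(-2))² = (0 + (2 + 5)*(-2))² = (0 + 7*(-2))² = (0 - 14)² = (-14)² = 196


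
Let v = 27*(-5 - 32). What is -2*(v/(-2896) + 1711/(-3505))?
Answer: 1453561/5075240 ≈ 0.28640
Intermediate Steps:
v = -999 (v = 27*(-37) = -999)
-2*(v/(-2896) + 1711/(-3505)) = -2*(-999/(-2896) + 1711/(-3505)) = -2*(-999*(-1/2896) + 1711*(-1/3505)) = -2*(999/2896 - 1711/3505) = -2*(-1453561/10150480) = 1453561/5075240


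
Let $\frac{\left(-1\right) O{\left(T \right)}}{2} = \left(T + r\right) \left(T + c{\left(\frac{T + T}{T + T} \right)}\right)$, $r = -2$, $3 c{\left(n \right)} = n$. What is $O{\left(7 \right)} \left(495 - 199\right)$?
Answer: $- \frac{65120}{3} \approx -21707.0$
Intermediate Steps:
$c{\left(n \right)} = \frac{n}{3}$
$O{\left(T \right)} = - 2 \left(-2 + T\right) \left(\frac{1}{3} + T\right)$ ($O{\left(T \right)} = - 2 \left(T - 2\right) \left(T + \frac{\left(T + T\right) \frac{1}{T + T}}{3}\right) = - 2 \left(-2 + T\right) \left(T + \frac{2 T \frac{1}{2 T}}{3}\right) = - 2 \left(-2 + T\right) \left(T + \frac{1}{3} \cdot 1\right) = - 2 \left(-2 + T\right) \left(T + \frac{1}{3}\right) = - 2 \left(-2 + T\right) \left(\frac{1}{3} + T\right)$)
$O{\left(7 \right)} \left(495 - 199\right) = \left(\frac{4}{3} - 2 \cdot 7^{2} + \frac{10}{3} \cdot 7\right) \left(495 - 199\right) = \left(\frac{4}{3} - 98 + \frac{70}{3}\right) 296 = \left(- \frac{220}{3}\right) 296 = - \frac{65120}{3}$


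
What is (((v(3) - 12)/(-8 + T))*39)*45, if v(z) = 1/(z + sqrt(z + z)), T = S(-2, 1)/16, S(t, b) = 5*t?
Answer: 51480/23 + 1560*sqrt(6)/23 ≈ 2404.4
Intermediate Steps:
T = -5/8 (T = (5*(-2))/16 = -10*1/16 = -5/8 ≈ -0.62500)
v(z) = 1/(z + sqrt(2)*sqrt(z)) (v(z) = 1/(z + sqrt(2*z)) = 1/(z + sqrt(2)*sqrt(z)))
(((v(3) - 12)/(-8 + T))*39)*45 = (((1/(3 + sqrt(2)*sqrt(3)) - 12)/(-8 - 5/8))*39)*45 = (((1/(3 + sqrt(6)) - 12)/(-69/8))*39)*45 = (((-12 + 1/(3 + sqrt(6)))*(-8/69))*39)*45 = ((32/23 - 8/(69*(3 + sqrt(6))))*39)*45 = (1248/23 - 104/(23*(3 + sqrt(6))))*45 = 56160/23 - 4680/(23*(3 + sqrt(6)))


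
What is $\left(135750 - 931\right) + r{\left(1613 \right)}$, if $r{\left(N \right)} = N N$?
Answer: $2736588$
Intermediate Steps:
$r{\left(N \right)} = N^{2}$
$\left(135750 - 931\right) + r{\left(1613 \right)} = \left(135750 - 931\right) + 1613^{2} = \left(135750 - 931\right) + 2601769 = 134819 + 2601769 = 2736588$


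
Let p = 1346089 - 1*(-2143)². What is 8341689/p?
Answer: -2780563/1082120 ≈ -2.5695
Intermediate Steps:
p = -3246360 (p = 1346089 - 1*4592449 = 1346089 - 4592449 = -3246360)
8341689/p = 8341689/(-3246360) = 8341689*(-1/3246360) = -2780563/1082120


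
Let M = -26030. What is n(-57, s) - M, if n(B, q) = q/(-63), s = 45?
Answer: 182205/7 ≈ 26029.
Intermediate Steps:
n(B, q) = -q/63 (n(B, q) = q*(-1/63) = -q/63)
n(-57, s) - M = -1/63*45 - 1*(-26030) = -5/7 + 26030 = 182205/7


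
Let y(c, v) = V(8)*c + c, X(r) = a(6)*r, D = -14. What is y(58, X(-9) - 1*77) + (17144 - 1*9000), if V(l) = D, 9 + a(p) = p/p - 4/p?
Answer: 7390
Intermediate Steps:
a(p) = -8 - 4/p (a(p) = -9 + (p/p - 4/p) = -9 + (1 - 4/p) = -8 - 4/p)
V(l) = -14
X(r) = -26*r/3 (X(r) = (-8 - 4/6)*r = (-8 - 4*⅙)*r = (-8 - ⅔)*r = -26*r/3)
y(c, v) = -13*c (y(c, v) = -14*c + c = -13*c)
y(58, X(-9) - 1*77) + (17144 - 1*9000) = -13*58 + (17144 - 1*9000) = -754 + (17144 - 9000) = -754 + 8144 = 7390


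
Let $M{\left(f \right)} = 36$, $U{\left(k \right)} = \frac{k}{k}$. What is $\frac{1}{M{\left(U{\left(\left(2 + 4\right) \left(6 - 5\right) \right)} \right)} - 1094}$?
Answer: $- \frac{1}{1058} \approx -0.00094518$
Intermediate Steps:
$U{\left(k \right)} = 1$
$\frac{1}{M{\left(U{\left(\left(2 + 4\right) \left(6 - 5\right) \right)} \right)} - 1094} = \frac{1}{36 - 1094} = \frac{1}{-1058} = - \frac{1}{1058}$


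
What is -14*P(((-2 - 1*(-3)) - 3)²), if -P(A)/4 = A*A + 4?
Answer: 1120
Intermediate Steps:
P(A) = -16 - 4*A² (P(A) = -4*(A*A + 4) = -4*(A² + 4) = -4*(4 + A²) = -16 - 4*A²)
-14*P(((-2 - 1*(-3)) - 3)²) = -14*(-16 - 4*((-2 - 1*(-3)) - 3)⁴) = -14*(-16 - 4*((-2 + 3) - 3)⁴) = -14*(-16 - 4*(1 - 3)⁴) = -14*(-16 - 4*((-2)²)²) = -14*(-16 - 4*4²) = -14*(-16 - 4*16) = -14*(-16 - 64) = -14*(-80) = 1120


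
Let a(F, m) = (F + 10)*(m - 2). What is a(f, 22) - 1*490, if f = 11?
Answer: -70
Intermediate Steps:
a(F, m) = (-2 + m)*(10 + F) (a(F, m) = (10 + F)*(-2 + m) = (-2 + m)*(10 + F))
a(f, 22) - 1*490 = (-20 - 2*11 + 10*22 + 11*22) - 1*490 = (-20 - 22 + 220 + 242) - 490 = 420 - 490 = -70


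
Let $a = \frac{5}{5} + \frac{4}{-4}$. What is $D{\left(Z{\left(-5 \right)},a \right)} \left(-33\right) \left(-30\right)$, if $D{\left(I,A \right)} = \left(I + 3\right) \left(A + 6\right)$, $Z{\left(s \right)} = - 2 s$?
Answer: $77220$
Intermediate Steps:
$a = 0$ ($a = 5 \cdot \frac{1}{5} + 4 \left(- \frac{1}{4}\right) = 1 - 1 = 0$)
$D{\left(I,A \right)} = \left(3 + I\right) \left(6 + A\right)$
$D{\left(Z{\left(-5 \right)},a \right)} \left(-33\right) \left(-30\right) = \left(18 + 3 \cdot 0 + 6 \left(\left(-2\right) \left(-5\right)\right) + 0 \left(\left(-2\right) \left(-5\right)\right)\right) \left(-33\right) \left(-30\right) = \left(18 + 0 + 6 \cdot 10 + 0 \cdot 10\right) \left(-33\right) \left(-30\right) = \left(18 + 0 + 60 + 0\right) \left(-33\right) \left(-30\right) = 78 \left(-33\right) \left(-30\right) = \left(-2574\right) \left(-30\right) = 77220$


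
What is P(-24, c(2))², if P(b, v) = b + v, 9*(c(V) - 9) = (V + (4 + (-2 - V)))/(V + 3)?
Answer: 452929/2025 ≈ 223.67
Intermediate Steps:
c(V) = 9 + 2/(9*(3 + V)) (c(V) = 9 + ((V + (4 + (-2 - V)))/(V + 3))/9 = 9 + ((V + (2 - V))/(3 + V))/9 = 9 + (2/(3 + V))/9 = 9 + 2/(9*(3 + V)))
P(-24, c(2))² = (-24 + (245 + 81*2)/(9*(3 + 2)))² = (-24 + (⅑)*(245 + 162)/5)² = (-24 + (⅑)*(⅕)*407)² = (-24 + 407/45)² = (-673/45)² = 452929/2025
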